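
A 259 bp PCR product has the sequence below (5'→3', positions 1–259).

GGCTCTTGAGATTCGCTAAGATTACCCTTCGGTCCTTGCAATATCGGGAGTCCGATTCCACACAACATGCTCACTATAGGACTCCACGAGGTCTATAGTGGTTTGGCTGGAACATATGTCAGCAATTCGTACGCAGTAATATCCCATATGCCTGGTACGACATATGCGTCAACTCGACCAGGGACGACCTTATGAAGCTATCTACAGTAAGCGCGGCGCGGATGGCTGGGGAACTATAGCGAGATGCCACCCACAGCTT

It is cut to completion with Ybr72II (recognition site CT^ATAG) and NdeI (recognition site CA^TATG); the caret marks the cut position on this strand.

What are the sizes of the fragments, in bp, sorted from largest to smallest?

Ybr72II sites (CTATAG) start at positions 74, 93, 234.
Ybr72II cuts after base 2 of each site, so after positions 75, 94, 235.
NdeI sites (CATATG) start at positions 113, 145, 161.
NdeI cuts after base 2 of each site, so after positions 114, 146, 162.
Combined cut positions: 75, 94, 114, 146, 162, 235.
Linear molecule, 6 cuts → 7 fragments:
  1–75 → 75 bp
  76–94 → 19 bp
  95–114 → 20 bp
  115–146 → 32 bp
  147–162 → 16 bp
  163–235 → 73 bp
  236–259 → 24 bp
Sorted largest to smallest: 75, 73, 32, 24, 20, 19, 16 bp.

75, 73, 32, 24, 20, 19, 16 bp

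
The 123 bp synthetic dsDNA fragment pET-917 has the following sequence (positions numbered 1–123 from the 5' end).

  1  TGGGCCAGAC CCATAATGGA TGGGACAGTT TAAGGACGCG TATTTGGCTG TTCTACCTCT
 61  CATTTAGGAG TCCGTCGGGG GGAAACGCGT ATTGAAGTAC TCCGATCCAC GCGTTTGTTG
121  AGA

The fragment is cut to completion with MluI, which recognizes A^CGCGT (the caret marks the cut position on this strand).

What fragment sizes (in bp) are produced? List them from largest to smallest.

49, 36, 24, 14 bp

MluI sites (ACGCGT) start at positions 36, 85, 109.
MluI cuts after the first base of each site, so after positions 36, 85, 109.
Linear molecule, 3 cuts → 4 fragments:
  1–36 → 36 bp
  37–85 → 49 bp
  86–109 → 24 bp
  110–123 → 14 bp
Sorted largest to smallest: 49, 36, 24, 14 bp.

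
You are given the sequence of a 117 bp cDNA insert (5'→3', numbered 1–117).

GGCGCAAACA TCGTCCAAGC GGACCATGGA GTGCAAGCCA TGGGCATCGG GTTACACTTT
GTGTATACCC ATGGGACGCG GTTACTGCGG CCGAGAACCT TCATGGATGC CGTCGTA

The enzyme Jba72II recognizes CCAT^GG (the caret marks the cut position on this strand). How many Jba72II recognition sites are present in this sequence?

CCATGG occurs starting at positions 24, 38, 69.
Jba72II cuts at 3 sites.

3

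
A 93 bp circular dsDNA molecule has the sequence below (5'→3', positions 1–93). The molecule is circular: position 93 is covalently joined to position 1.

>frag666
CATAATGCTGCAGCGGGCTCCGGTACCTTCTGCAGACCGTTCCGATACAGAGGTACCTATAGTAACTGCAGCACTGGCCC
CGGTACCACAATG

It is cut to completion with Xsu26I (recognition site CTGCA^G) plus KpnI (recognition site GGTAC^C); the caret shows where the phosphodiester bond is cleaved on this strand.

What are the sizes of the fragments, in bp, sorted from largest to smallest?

Xsu26I sites (CTGCAG) start at positions 8, 30, 66.
Xsu26I cuts after base 5 of each site (before the last base), so after positions 12, 34, 70.
KpnI sites (GGTACC) start at positions 22, 52, 82.
KpnI cuts after base 5 of each site (before the last base), so after positions 26, 56, 86.
Combined cut positions: 12, 26, 34, 56, 70, 86.
Circular molecule, 6 cuts → 6 fragments:
  13–26 → 14 bp
  27–34 → 8 bp
  35–56 → 22 bp
  57–70 → 14 bp
  71–86 → 16 bp
  87–93 then 1–12 → 7 + 12 = 19 bp
Sorted largest to smallest: 22, 19, 16, 14, 14, 8 bp.

22, 19, 16, 14, 14, 8 bp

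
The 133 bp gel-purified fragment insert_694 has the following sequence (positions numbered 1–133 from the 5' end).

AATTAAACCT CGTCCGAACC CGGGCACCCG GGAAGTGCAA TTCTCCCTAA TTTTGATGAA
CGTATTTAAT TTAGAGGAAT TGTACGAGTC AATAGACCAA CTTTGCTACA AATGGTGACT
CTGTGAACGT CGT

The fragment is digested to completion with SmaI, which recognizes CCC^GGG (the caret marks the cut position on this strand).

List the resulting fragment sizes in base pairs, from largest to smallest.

SmaI sites (CCCGGG) start at positions 19, 27.
SmaI cuts after base 3 of each site, so after positions 21, 29.
Linear molecule, 2 cuts → 3 fragments:
  1–21 → 21 bp
  22–29 → 8 bp
  30–133 → 104 bp
Sorted largest to smallest: 104, 21, 8 bp.

104, 21, 8 bp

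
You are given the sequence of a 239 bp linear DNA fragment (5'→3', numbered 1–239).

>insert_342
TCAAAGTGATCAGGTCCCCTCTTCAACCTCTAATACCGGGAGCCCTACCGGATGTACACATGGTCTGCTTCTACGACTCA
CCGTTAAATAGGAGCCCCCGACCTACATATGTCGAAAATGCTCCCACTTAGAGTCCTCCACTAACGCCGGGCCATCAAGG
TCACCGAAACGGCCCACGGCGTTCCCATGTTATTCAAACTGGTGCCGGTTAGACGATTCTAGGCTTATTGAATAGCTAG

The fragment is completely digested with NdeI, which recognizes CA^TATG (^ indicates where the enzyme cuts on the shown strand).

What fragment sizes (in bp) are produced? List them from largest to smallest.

132, 107 bp

The NdeI site (CATATG) starts at position 106.
NdeI cuts after base 2 of each site, so after position 107.
Linear molecule, 1 cut → 2 fragments:
  1–107 → 107 bp
  108–239 → 132 bp
Sorted largest to smallest: 132, 107 bp.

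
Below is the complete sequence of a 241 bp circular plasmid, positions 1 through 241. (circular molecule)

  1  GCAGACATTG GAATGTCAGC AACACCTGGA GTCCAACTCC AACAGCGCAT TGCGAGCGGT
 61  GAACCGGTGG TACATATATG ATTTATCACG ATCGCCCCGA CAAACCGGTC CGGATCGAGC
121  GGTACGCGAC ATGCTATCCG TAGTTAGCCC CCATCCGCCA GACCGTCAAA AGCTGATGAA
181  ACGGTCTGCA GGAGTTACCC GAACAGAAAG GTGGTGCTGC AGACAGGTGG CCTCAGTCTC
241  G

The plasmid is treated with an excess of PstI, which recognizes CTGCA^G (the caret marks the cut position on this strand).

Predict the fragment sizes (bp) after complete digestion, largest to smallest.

210, 31 bp

PstI sites (CTGCAG) start at positions 186, 217.
PstI cuts after base 5 of each site (before the last base), so after positions 190, 221.
Circular molecule, 2 cuts → 2 fragments:
  191–221 → 31 bp
  222–241 then 1–190 → 20 + 190 = 210 bp
Sorted largest to smallest: 210, 31 bp.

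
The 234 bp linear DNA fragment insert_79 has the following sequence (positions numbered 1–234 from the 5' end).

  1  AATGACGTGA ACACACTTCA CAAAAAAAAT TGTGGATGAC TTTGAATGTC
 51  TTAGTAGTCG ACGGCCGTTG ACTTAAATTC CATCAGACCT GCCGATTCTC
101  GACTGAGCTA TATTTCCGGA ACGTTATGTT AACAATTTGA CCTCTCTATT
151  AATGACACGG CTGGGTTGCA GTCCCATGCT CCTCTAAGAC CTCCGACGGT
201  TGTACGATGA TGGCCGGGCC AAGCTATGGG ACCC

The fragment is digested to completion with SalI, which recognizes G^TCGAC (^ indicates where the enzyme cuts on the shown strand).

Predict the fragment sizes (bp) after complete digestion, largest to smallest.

The SalI site (GTCGAC) starts at position 57.
SalI cuts after the first base of each site, so after position 57.
Linear molecule, 1 cut → 2 fragments:
  1–57 → 57 bp
  58–234 → 177 bp
Sorted largest to smallest: 177, 57 bp.

177, 57 bp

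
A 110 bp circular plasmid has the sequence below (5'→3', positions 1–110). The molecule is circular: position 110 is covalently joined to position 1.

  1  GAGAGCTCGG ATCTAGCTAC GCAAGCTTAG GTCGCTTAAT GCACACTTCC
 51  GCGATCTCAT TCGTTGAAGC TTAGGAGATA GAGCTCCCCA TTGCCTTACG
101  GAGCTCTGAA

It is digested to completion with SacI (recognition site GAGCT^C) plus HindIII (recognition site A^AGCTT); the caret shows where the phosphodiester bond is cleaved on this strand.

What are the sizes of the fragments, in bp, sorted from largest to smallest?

44, 20, 18, 16, 12 bp

SacI sites (GAGCTC) start at positions 3, 81, 101.
SacI cuts after base 5 of each site (before the last base), so after positions 7, 85, 105.
HindIII sites (AAGCTT) start at positions 23, 67.
HindIII cuts after the first base of each site, so after positions 23, 67.
Combined cut positions: 7, 23, 67, 85, 105.
Circular molecule, 5 cuts → 5 fragments:
  8–23 → 16 bp
  24–67 → 44 bp
  68–85 → 18 bp
  86–105 → 20 bp
  106–110 then 1–7 → 5 + 7 = 12 bp
Sorted largest to smallest: 44, 20, 18, 16, 12 bp.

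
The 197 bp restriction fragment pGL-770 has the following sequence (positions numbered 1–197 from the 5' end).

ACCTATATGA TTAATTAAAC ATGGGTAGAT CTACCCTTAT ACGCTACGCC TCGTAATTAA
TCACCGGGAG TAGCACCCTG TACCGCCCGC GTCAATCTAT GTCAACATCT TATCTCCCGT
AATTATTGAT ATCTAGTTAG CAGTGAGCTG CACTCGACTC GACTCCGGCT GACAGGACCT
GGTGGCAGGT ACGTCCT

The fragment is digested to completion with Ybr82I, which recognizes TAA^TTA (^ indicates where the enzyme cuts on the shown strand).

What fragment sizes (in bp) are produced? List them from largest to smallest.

Ybr82I sites (TAATTA) start at positions 12, 54, 120.
Ybr82I cuts after base 3 of each site, so after positions 14, 56, 122.
Linear molecule, 3 cuts → 4 fragments:
  1–14 → 14 bp
  15–56 → 42 bp
  57–122 → 66 bp
  123–197 → 75 bp
Sorted largest to smallest: 75, 66, 42, 14 bp.

75, 66, 42, 14 bp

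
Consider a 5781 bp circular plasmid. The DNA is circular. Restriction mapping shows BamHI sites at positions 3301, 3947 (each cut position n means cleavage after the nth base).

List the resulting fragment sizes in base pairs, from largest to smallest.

5135, 646 bp

Circular molecule, 2 cuts → 2 fragments:
  3947 − 3301 = 646 bp
  wrap: 5781 − 3947 + 3301 = 5135 bp
Sorted largest to smallest: 5135, 646 bp.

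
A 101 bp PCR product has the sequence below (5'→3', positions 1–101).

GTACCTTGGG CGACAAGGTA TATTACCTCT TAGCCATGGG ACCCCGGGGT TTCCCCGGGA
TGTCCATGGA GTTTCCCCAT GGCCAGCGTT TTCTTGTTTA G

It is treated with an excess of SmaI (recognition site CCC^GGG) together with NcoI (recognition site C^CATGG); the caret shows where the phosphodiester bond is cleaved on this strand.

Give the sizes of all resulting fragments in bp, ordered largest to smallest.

SmaI sites (CCCGGG) start at positions 43, 54.
SmaI cuts after base 3 of each site, so after positions 45, 56.
NcoI sites (CCATGG) start at positions 34, 64, 77.
NcoI cuts after the first base of each site, so after positions 34, 64, 77.
Combined cut positions: 34, 45, 56, 64, 77.
Linear molecule, 5 cuts → 6 fragments:
  1–34 → 34 bp
  35–45 → 11 bp
  46–56 → 11 bp
  57–64 → 8 bp
  65–77 → 13 bp
  78–101 → 24 bp
Sorted largest to smallest: 34, 24, 13, 11, 11, 8 bp.

34, 24, 13, 11, 11, 8 bp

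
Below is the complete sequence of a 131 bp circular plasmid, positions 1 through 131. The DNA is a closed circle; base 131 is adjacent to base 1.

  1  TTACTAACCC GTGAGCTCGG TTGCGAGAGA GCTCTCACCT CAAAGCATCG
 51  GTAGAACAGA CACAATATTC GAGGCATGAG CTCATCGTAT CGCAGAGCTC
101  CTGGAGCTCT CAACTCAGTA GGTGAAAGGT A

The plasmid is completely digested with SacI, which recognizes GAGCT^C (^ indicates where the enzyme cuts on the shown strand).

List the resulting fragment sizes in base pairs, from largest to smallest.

SacI sites (GAGCTC) start at positions 13, 29, 78, 95, 104.
SacI cuts after base 5 of each site (before the last base), so after positions 17, 33, 82, 99, 108.
Circular molecule, 5 cuts → 5 fragments:
  18–33 → 16 bp
  34–82 → 49 bp
  83–99 → 17 bp
  100–108 → 9 bp
  109–131 then 1–17 → 23 + 17 = 40 bp
Sorted largest to smallest: 49, 40, 17, 16, 9 bp.

49, 40, 17, 16, 9 bp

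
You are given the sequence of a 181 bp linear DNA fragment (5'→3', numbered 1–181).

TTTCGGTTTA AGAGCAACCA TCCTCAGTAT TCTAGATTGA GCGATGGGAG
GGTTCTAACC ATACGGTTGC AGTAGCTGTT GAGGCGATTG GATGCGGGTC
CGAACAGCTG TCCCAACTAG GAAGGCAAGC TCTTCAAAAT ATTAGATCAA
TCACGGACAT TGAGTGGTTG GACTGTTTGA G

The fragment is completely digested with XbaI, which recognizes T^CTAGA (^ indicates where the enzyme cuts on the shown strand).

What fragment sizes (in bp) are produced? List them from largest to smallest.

The XbaI site (TCTAGA) starts at position 31.
XbaI cuts after the first base of each site, so after position 31.
Linear molecule, 1 cut → 2 fragments:
  1–31 → 31 bp
  32–181 → 150 bp
Sorted largest to smallest: 150, 31 bp.

150, 31 bp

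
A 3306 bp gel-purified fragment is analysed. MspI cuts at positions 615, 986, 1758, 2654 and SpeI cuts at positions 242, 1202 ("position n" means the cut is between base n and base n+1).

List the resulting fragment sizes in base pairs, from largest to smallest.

896, 652, 556, 373, 371, 242, 216 bp

Combined cut positions (sorted): 242, 615, 986, 1202, 1758, 2654.
Linear molecule, 6 cuts → 7 fragments:
  242 − 0 = 242 bp
  615 − 242 = 373 bp
  986 − 615 = 371 bp
  1202 − 986 = 216 bp
  1758 − 1202 = 556 bp
  2654 − 1758 = 896 bp
  3306 − 2654 = 652 bp
Sorted largest to smallest: 896, 652, 556, 373, 371, 242, 216 bp.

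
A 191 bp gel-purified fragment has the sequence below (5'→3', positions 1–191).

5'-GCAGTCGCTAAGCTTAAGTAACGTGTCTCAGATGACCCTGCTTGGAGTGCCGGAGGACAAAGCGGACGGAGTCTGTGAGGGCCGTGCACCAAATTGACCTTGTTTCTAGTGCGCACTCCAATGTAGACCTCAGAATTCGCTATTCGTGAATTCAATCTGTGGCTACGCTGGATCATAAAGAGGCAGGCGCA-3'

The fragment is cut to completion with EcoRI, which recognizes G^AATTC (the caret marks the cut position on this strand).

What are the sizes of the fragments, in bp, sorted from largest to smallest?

EcoRI sites (GAATTC) start at positions 133, 148.
EcoRI cuts after the first base of each site, so after positions 133, 148.
Linear molecule, 2 cuts → 3 fragments:
  1–133 → 133 bp
  134–148 → 15 bp
  149–191 → 43 bp
Sorted largest to smallest: 133, 43, 15 bp.

133, 43, 15 bp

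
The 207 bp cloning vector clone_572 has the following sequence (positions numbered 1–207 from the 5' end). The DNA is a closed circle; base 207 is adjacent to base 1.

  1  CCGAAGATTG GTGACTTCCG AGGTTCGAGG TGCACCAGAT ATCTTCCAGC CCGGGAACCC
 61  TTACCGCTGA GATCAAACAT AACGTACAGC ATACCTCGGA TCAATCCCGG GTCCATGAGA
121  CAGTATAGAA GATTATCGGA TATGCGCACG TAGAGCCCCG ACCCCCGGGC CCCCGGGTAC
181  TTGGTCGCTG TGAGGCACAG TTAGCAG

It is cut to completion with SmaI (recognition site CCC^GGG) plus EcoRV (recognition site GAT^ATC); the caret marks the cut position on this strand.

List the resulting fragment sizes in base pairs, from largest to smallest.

73, 58, 56, 12, 8 bp

SmaI sites (CCCGGG) start at positions 50, 106, 164, 172.
SmaI cuts after base 3 of each site, so after positions 52, 108, 166, 174.
The EcoRV site (GATATC) starts at position 38.
EcoRV cuts after base 3 of each site, so after position 40.
Combined cut positions: 40, 52, 108, 166, 174.
Circular molecule, 5 cuts → 5 fragments:
  41–52 → 12 bp
  53–108 → 56 bp
  109–166 → 58 bp
  167–174 → 8 bp
  175–207 then 1–40 → 33 + 40 = 73 bp
Sorted largest to smallest: 73, 58, 56, 12, 8 bp.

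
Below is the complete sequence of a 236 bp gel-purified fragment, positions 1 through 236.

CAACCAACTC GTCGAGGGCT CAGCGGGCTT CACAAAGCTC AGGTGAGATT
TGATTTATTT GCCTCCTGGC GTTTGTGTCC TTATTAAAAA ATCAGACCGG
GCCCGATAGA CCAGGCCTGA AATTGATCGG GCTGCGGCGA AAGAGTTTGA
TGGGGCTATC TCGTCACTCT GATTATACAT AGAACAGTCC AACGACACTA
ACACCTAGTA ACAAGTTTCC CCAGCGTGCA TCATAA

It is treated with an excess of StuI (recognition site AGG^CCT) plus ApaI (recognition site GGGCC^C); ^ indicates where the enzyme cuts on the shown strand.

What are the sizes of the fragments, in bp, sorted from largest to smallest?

The StuI site (AGGCCT) starts at position 113.
StuI cuts after base 3 of each site, so after position 115.
The ApaI site (GGGCCC) starts at position 99.
ApaI cuts after base 5 of each site (before the last base), so after position 103.
Combined cut positions: 103, 115.
Linear molecule, 2 cuts → 3 fragments:
  1–103 → 103 bp
  104–115 → 12 bp
  116–236 → 121 bp
Sorted largest to smallest: 121, 103, 12 bp.

121, 103, 12 bp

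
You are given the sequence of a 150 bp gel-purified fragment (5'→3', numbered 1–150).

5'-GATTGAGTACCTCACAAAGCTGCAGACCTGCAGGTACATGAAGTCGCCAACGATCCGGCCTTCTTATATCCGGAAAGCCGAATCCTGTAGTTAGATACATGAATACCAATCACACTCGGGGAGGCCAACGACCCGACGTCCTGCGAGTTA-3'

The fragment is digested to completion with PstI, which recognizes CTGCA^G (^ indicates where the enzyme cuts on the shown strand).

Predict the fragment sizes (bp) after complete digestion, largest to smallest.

118, 24, 8 bp

PstI sites (CTGCAG) start at positions 20, 28.
PstI cuts after base 5 of each site (before the last base), so after positions 24, 32.
Linear molecule, 2 cuts → 3 fragments:
  1–24 → 24 bp
  25–32 → 8 bp
  33–150 → 118 bp
Sorted largest to smallest: 118, 24, 8 bp.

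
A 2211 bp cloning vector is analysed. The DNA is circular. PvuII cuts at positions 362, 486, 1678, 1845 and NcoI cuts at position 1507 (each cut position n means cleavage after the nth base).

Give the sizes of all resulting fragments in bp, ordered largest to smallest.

1021, 728, 171, 167, 124 bp

Combined cut positions (sorted): 362, 486, 1507, 1678, 1845.
Circular molecule, 5 cuts → 5 fragments:
  486 − 362 = 124 bp
  1507 − 486 = 1021 bp
  1678 − 1507 = 171 bp
  1845 − 1678 = 167 bp
  wrap: 2211 − 1845 + 362 = 728 bp
Sorted largest to smallest: 1021, 728, 171, 167, 124 bp.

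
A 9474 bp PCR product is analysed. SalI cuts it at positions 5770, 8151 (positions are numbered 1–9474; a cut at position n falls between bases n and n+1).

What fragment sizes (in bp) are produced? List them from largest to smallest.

5770, 2381, 1323 bp

Linear molecule, 2 cuts → 3 fragments:
  5770 − 0 = 5770 bp
  8151 − 5770 = 2381 bp
  9474 − 8151 = 1323 bp
Sorted largest to smallest: 5770, 2381, 1323 bp.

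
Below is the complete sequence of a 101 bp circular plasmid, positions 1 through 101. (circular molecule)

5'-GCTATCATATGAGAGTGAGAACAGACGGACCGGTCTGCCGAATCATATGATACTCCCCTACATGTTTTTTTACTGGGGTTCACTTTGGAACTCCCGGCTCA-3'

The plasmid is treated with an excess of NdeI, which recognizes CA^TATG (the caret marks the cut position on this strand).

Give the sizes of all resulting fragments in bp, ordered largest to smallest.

63, 38 bp

NdeI sites (CATATG) start at positions 6, 44.
NdeI cuts after base 2 of each site, so after positions 7, 45.
Circular molecule, 2 cuts → 2 fragments:
  8–45 → 38 bp
  46–101 then 1–7 → 56 + 7 = 63 bp
Sorted largest to smallest: 63, 38 bp.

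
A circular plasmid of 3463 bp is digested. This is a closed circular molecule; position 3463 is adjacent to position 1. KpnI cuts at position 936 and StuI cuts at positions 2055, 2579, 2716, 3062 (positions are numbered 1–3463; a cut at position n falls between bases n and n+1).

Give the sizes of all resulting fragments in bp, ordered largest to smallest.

1337, 1119, 524, 346, 137 bp

Combined cut positions (sorted): 936, 2055, 2579, 2716, 3062.
Circular molecule, 5 cuts → 5 fragments:
  2055 − 936 = 1119 bp
  2579 − 2055 = 524 bp
  2716 − 2579 = 137 bp
  3062 − 2716 = 346 bp
  wrap: 3463 − 3062 + 936 = 1337 bp
Sorted largest to smallest: 1337, 1119, 524, 346, 137 bp.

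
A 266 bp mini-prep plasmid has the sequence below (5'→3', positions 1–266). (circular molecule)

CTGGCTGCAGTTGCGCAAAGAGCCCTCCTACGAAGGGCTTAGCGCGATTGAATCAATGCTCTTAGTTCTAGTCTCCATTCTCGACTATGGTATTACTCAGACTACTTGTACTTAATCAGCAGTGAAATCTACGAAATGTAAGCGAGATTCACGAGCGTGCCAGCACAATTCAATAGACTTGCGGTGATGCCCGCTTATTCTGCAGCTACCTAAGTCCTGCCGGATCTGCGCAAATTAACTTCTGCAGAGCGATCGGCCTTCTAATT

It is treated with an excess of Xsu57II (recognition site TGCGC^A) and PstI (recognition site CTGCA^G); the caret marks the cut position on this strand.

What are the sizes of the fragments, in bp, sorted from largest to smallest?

188, 29, 27, 15, 7 bp

Xsu57II sites (TGCGCA) start at positions 12, 227.
Xsu57II cuts after base 5 of each site (before the last base), so after positions 16, 231.
PstI sites (CTGCAG) start at positions 5, 200, 242.
PstI cuts after base 5 of each site (before the last base), so after positions 9, 204, 246.
Combined cut positions: 9, 16, 204, 231, 246.
Circular molecule, 5 cuts → 5 fragments:
  10–16 → 7 bp
  17–204 → 188 bp
  205–231 → 27 bp
  232–246 → 15 bp
  247–266 then 1–9 → 20 + 9 = 29 bp
Sorted largest to smallest: 188, 29, 27, 15, 7 bp.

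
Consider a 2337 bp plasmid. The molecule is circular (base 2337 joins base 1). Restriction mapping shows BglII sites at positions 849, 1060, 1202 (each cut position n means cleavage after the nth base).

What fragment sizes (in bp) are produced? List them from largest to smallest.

Circular molecule, 3 cuts → 3 fragments:
  1060 − 849 = 211 bp
  1202 − 1060 = 142 bp
  wrap: 2337 − 1202 + 849 = 1984 bp
Sorted largest to smallest: 1984, 211, 142 bp.

1984, 211, 142 bp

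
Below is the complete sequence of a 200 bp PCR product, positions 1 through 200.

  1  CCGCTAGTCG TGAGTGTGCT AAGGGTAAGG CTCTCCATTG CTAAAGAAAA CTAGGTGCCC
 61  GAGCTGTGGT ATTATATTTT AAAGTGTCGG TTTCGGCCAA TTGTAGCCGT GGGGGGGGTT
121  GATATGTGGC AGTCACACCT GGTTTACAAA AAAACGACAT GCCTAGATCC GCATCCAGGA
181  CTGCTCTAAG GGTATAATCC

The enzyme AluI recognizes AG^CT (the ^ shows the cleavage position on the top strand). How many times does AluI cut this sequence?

1

AGCT occurs starting at position 62.
AluI cuts at 1 site.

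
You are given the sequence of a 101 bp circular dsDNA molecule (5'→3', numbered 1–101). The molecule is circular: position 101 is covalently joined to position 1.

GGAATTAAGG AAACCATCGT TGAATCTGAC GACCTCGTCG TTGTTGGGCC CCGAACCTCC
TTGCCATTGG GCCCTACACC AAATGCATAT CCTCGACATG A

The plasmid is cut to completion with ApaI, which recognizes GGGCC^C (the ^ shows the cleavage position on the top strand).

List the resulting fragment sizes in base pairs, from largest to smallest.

78, 23 bp

ApaI sites (GGGCCC) start at positions 46, 69.
ApaI cuts after base 5 of each site (before the last base), so after positions 50, 73.
Circular molecule, 2 cuts → 2 fragments:
  51–73 → 23 bp
  74–101 then 1–50 → 28 + 50 = 78 bp
Sorted largest to smallest: 78, 23 bp.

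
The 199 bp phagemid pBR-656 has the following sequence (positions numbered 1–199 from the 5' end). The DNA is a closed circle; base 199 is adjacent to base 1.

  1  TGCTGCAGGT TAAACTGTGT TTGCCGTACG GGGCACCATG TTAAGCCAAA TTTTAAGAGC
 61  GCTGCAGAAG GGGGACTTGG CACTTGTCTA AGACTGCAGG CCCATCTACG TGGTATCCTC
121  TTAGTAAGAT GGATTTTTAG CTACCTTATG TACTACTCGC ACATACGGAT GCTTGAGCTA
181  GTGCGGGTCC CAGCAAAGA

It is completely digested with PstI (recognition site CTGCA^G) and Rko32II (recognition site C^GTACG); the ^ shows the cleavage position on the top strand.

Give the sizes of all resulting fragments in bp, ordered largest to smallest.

108, 41, 32, 18 bp

PstI sites (CTGCAG) start at positions 3, 62, 94.
PstI cuts after base 5 of each site (before the last base), so after positions 7, 66, 98.
The Rko32II site (CGTACG) starts at position 25.
Rko32II cuts after the first base of each site, so after position 25.
Combined cut positions: 7, 25, 66, 98.
Circular molecule, 4 cuts → 4 fragments:
  8–25 → 18 bp
  26–66 → 41 bp
  67–98 → 32 bp
  99–199 then 1–7 → 101 + 7 = 108 bp
Sorted largest to smallest: 108, 41, 32, 18 bp.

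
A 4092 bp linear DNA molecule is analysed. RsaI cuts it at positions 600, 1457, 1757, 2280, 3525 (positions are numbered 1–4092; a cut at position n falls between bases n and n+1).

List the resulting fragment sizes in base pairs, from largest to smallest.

1245, 857, 600, 567, 523, 300 bp

Linear molecule, 5 cuts → 6 fragments:
  600 − 0 = 600 bp
  1457 − 600 = 857 bp
  1757 − 1457 = 300 bp
  2280 − 1757 = 523 bp
  3525 − 2280 = 1245 bp
  4092 − 3525 = 567 bp
Sorted largest to smallest: 1245, 857, 600, 567, 523, 300 bp.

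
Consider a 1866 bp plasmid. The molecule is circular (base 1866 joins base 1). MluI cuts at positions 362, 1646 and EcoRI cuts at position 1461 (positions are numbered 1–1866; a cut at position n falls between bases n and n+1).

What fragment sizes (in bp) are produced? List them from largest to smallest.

1099, 582, 185 bp

Combined cut positions (sorted): 362, 1461, 1646.
Circular molecule, 3 cuts → 3 fragments:
  1461 − 362 = 1099 bp
  1646 − 1461 = 185 bp
  wrap: 1866 − 1646 + 362 = 582 bp
Sorted largest to smallest: 1099, 582, 185 bp.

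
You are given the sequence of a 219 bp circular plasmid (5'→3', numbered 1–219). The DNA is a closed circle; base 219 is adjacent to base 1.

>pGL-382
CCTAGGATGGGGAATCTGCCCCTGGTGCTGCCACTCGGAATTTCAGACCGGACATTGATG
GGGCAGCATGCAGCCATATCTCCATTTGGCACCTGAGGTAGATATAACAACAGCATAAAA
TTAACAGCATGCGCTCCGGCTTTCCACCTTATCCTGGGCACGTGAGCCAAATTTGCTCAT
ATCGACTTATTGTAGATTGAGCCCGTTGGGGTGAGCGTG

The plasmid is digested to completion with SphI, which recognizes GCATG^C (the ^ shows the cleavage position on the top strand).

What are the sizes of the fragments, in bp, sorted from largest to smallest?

SphI sites (GCATGC) start at positions 66, 127.
SphI cuts after base 5 of each site (before the last base), so after positions 70, 131.
Circular molecule, 2 cuts → 2 fragments:
  71–131 → 61 bp
  132–219 then 1–70 → 88 + 70 = 158 bp
Sorted largest to smallest: 158, 61 bp.

158, 61 bp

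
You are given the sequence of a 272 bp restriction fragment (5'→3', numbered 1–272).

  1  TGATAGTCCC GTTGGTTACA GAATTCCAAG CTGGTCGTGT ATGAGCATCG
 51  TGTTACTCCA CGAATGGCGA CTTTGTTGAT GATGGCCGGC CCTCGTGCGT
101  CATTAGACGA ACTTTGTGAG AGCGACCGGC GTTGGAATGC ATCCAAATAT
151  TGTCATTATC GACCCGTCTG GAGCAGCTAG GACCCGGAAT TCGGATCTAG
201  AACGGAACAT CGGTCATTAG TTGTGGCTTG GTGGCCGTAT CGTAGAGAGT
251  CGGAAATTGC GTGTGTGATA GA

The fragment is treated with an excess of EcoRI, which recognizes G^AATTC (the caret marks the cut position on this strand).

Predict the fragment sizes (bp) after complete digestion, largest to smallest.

EcoRI sites (GAATTC) start at positions 21, 187.
EcoRI cuts after the first base of each site, so after positions 21, 187.
Linear molecule, 2 cuts → 3 fragments:
  1–21 → 21 bp
  22–187 → 166 bp
  188–272 → 85 bp
Sorted largest to smallest: 166, 85, 21 bp.

166, 85, 21 bp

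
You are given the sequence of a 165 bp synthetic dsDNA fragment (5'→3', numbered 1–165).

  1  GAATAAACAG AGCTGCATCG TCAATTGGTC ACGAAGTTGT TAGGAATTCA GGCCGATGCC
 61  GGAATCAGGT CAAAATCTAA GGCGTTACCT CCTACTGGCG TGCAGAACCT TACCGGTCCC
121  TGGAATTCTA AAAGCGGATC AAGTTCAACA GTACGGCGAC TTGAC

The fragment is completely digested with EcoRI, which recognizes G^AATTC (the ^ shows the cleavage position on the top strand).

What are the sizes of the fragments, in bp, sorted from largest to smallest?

EcoRI sites (GAATTC) start at positions 44, 123.
EcoRI cuts after the first base of each site, so after positions 44, 123.
Linear molecule, 2 cuts → 3 fragments:
  1–44 → 44 bp
  45–123 → 79 bp
  124–165 → 42 bp
Sorted largest to smallest: 79, 44, 42 bp.

79, 44, 42 bp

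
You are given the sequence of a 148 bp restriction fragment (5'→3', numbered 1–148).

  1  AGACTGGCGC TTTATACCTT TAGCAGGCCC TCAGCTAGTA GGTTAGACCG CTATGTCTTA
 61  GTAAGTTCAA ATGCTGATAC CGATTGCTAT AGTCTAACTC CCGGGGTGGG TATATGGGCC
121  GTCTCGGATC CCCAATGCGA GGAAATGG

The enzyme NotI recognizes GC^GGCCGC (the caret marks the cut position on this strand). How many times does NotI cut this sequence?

0

No occurrence of GCGGCCGC is present in the sequence.
NotI does not cut: 0 sites.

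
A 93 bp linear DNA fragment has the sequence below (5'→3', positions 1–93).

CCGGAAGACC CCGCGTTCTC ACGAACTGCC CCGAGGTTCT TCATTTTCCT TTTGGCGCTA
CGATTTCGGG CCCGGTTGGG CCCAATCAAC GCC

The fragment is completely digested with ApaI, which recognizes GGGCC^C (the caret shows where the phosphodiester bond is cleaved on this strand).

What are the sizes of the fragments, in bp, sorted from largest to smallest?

72, 11, 10 bp

ApaI sites (GGGCCC) start at positions 68, 78.
ApaI cuts after base 5 of each site (before the last base), so after positions 72, 82.
Linear molecule, 2 cuts → 3 fragments:
  1–72 → 72 bp
  73–82 → 10 bp
  83–93 → 11 bp
Sorted largest to smallest: 72, 11, 10 bp.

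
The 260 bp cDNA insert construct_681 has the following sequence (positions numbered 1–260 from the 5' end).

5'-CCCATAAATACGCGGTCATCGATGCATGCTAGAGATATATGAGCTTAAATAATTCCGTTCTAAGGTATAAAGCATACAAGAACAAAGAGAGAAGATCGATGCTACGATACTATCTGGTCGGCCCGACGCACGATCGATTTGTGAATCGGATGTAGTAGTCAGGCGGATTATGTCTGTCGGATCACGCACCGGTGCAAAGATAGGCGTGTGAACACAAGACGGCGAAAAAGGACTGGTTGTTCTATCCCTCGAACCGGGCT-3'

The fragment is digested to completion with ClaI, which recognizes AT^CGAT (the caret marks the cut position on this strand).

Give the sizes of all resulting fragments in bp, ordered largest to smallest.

ClaI sites (ATCGAT) start at positions 18, 95, 133.
ClaI cuts after base 2 of each site, so after positions 19, 96, 134.
Linear molecule, 3 cuts → 4 fragments:
  1–19 → 19 bp
  20–96 → 77 bp
  97–134 → 38 bp
  135–260 → 126 bp
Sorted largest to smallest: 126, 77, 38, 19 bp.

126, 77, 38, 19 bp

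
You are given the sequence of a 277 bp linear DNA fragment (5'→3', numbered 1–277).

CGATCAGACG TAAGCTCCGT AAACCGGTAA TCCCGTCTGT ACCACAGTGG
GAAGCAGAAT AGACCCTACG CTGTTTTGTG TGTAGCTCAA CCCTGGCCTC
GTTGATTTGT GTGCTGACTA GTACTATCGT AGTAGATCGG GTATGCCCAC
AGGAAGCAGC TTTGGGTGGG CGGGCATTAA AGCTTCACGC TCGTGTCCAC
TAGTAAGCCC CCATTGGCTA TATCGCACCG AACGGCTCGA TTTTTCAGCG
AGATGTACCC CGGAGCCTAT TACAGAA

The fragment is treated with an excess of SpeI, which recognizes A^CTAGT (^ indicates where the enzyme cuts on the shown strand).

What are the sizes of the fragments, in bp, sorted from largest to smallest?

117, 82, 78 bp

SpeI sites (ACTAGT) start at positions 117, 199.
SpeI cuts after the first base of each site, so after positions 117, 199.
Linear molecule, 2 cuts → 3 fragments:
  1–117 → 117 bp
  118–199 → 82 bp
  200–277 → 78 bp
Sorted largest to smallest: 117, 82, 78 bp.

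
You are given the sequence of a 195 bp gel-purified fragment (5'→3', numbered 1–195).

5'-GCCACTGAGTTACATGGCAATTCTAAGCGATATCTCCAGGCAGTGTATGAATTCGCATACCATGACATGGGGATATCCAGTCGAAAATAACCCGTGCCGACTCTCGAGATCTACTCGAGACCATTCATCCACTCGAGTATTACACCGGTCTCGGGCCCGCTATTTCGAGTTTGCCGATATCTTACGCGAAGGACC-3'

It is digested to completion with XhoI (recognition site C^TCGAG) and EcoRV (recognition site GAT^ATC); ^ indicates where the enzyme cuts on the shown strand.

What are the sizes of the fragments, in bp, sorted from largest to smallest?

46, 43, 31, 29, 18, 17, 11 bp

XhoI sites (CTCGAG) start at positions 103, 114, 132.
XhoI cuts after the first base of each site, so after positions 103, 114, 132.
EcoRV sites (GATATC) start at positions 29, 72, 176.
EcoRV cuts after base 3 of each site, so after positions 31, 74, 178.
Combined cut positions: 31, 74, 103, 114, 132, 178.
Linear molecule, 6 cuts → 7 fragments:
  1–31 → 31 bp
  32–74 → 43 bp
  75–103 → 29 bp
  104–114 → 11 bp
  115–132 → 18 bp
  133–178 → 46 bp
  179–195 → 17 bp
Sorted largest to smallest: 46, 43, 31, 29, 18, 17, 11 bp.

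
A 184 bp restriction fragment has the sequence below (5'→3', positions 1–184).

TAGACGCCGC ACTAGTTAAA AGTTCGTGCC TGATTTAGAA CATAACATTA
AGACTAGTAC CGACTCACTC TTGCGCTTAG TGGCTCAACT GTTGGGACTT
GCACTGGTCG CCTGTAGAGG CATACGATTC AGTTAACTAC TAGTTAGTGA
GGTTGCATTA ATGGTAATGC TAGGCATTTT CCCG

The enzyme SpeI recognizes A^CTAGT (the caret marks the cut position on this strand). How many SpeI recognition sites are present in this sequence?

3

ACTAGT occurs starting at positions 11, 53, 139.
SpeI cuts at 3 sites.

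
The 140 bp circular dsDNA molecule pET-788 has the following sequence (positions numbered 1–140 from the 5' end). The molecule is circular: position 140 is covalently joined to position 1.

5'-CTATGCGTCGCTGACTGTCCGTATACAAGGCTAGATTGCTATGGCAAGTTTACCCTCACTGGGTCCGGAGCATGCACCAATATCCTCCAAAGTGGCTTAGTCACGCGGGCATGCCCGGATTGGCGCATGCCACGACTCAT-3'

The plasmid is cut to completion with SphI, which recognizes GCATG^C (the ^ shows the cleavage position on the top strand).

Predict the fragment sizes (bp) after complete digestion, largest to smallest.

SphI sites (GCATGC) start at positions 70, 109, 125.
SphI cuts after base 5 of each site (before the last base), so after positions 74, 113, 129.
Circular molecule, 3 cuts → 3 fragments:
  75–113 → 39 bp
  114–129 → 16 bp
  130–140 then 1–74 → 11 + 74 = 85 bp
Sorted largest to smallest: 85, 39, 16 bp.

85, 39, 16 bp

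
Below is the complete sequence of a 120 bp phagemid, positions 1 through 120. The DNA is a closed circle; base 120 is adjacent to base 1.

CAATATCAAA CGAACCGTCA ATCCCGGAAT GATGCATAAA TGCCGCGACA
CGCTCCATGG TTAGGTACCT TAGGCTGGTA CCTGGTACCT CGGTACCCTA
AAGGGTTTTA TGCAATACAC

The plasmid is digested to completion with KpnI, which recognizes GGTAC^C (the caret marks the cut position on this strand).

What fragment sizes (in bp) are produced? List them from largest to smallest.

KpnI sites (GGTACC) start at positions 64, 77, 84, 92.
KpnI cuts after base 5 of each site (before the last base), so after positions 68, 81, 88, 96.
Circular molecule, 4 cuts → 4 fragments:
  69–81 → 13 bp
  82–88 → 7 bp
  89–96 → 8 bp
  97–120 then 1–68 → 24 + 68 = 92 bp
Sorted largest to smallest: 92, 13, 8, 7 bp.

92, 13, 8, 7 bp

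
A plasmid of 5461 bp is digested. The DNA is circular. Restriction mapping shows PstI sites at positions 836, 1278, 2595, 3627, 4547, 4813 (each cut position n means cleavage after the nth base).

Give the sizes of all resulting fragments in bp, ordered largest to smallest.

1484, 1317, 1032, 920, 442, 266 bp

Circular molecule, 6 cuts → 6 fragments:
  1278 − 836 = 442 bp
  2595 − 1278 = 1317 bp
  3627 − 2595 = 1032 bp
  4547 − 3627 = 920 bp
  4813 − 4547 = 266 bp
  wrap: 5461 − 4813 + 836 = 1484 bp
Sorted largest to smallest: 1484, 1317, 1032, 920, 442, 266 bp.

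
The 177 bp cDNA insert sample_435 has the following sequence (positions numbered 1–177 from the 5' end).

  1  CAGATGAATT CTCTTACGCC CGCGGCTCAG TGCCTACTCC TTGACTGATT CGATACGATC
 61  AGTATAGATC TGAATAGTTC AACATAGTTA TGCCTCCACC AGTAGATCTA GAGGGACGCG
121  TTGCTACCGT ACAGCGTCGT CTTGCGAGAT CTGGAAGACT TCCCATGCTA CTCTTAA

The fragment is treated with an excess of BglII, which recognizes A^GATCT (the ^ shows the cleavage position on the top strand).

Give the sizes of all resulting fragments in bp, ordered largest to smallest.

66, 43, 38, 30 bp

BglII sites (AGATCT) start at positions 66, 104, 147.
BglII cuts after the first base of each site, so after positions 66, 104, 147.
Linear molecule, 3 cuts → 4 fragments:
  1–66 → 66 bp
  67–104 → 38 bp
  105–147 → 43 bp
  148–177 → 30 bp
Sorted largest to smallest: 66, 43, 38, 30 bp.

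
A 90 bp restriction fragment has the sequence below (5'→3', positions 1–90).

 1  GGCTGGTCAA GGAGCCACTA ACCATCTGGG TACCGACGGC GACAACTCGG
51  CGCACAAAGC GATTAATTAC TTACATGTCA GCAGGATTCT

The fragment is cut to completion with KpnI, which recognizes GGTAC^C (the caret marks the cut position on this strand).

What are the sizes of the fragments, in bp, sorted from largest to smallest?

57, 33 bp

The KpnI site (GGTACC) starts at position 29.
KpnI cuts after base 5 of each site (before the last base), so after position 33.
Linear molecule, 1 cut → 2 fragments:
  1–33 → 33 bp
  34–90 → 57 bp
Sorted largest to smallest: 57, 33 bp.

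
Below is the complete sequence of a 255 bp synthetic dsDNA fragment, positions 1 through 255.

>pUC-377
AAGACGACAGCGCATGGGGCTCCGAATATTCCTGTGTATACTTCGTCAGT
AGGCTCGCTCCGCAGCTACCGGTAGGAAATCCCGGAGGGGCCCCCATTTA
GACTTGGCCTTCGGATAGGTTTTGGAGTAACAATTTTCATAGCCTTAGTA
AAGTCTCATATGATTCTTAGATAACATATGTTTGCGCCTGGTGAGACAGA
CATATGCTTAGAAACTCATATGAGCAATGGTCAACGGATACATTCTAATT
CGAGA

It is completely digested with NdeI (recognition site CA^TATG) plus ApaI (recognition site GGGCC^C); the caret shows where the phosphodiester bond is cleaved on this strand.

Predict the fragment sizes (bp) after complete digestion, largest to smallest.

92, 66, 37, 26, 18, 16 bp

NdeI sites (CATATG) start at positions 157, 175, 201, 217.
NdeI cuts after base 2 of each site, so after positions 158, 176, 202, 218.
The ApaI site (GGGCCC) starts at position 88.
ApaI cuts after base 5 of each site (before the last base), so after position 92.
Combined cut positions: 92, 158, 176, 202, 218.
Linear molecule, 5 cuts → 6 fragments:
  1–92 → 92 bp
  93–158 → 66 bp
  159–176 → 18 bp
  177–202 → 26 bp
  203–218 → 16 bp
  219–255 → 37 bp
Sorted largest to smallest: 92, 66, 37, 26, 18, 16 bp.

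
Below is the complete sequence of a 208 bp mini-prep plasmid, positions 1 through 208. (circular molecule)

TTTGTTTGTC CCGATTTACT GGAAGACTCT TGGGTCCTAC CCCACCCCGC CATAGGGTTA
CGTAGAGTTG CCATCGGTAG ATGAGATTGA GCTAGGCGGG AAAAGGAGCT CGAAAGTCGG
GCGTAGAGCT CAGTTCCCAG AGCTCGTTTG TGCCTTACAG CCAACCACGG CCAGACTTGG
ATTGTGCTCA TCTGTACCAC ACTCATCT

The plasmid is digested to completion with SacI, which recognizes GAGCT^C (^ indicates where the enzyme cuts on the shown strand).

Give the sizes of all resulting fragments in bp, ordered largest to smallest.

SacI sites (GAGCTC) start at positions 106, 126, 140.
SacI cuts after base 5 of each site (before the last base), so after positions 110, 130, 144.
Circular molecule, 3 cuts → 3 fragments:
  111–130 → 20 bp
  131–144 → 14 bp
  145–208 then 1–110 → 64 + 110 = 174 bp
Sorted largest to smallest: 174, 20, 14 bp.

174, 20, 14 bp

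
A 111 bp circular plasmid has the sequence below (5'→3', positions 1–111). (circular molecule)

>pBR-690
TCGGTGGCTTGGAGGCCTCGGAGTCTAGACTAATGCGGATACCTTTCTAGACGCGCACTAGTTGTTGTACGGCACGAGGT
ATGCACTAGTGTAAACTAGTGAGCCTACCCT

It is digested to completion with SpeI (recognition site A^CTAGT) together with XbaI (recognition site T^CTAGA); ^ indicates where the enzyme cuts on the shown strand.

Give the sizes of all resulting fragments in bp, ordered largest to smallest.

40, 28, 22, 11, 10 bp

SpeI sites (ACTAGT) start at positions 57, 85, 95.
SpeI cuts after the first base of each site, so after positions 57, 85, 95.
XbaI sites (TCTAGA) start at positions 24, 46.
XbaI cuts after the first base of each site, so after positions 24, 46.
Combined cut positions: 24, 46, 57, 85, 95.
Circular molecule, 5 cuts → 5 fragments:
  25–46 → 22 bp
  47–57 → 11 bp
  58–85 → 28 bp
  86–95 → 10 bp
  96–111 then 1–24 → 16 + 24 = 40 bp
Sorted largest to smallest: 40, 28, 22, 11, 10 bp.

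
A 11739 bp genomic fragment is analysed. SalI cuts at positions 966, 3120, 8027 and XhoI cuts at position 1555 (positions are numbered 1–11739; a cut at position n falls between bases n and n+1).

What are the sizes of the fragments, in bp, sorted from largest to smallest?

4907, 3712, 1565, 966, 589 bp

Combined cut positions (sorted): 966, 1555, 3120, 8027.
Linear molecule, 4 cuts → 5 fragments:
  966 − 0 = 966 bp
  1555 − 966 = 589 bp
  3120 − 1555 = 1565 bp
  8027 − 3120 = 4907 bp
  11739 − 8027 = 3712 bp
Sorted largest to smallest: 4907, 3712, 1565, 966, 589 bp.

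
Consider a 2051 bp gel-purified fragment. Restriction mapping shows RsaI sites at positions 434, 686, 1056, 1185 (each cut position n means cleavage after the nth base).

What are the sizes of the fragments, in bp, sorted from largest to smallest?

Linear molecule, 4 cuts → 5 fragments:
  434 − 0 = 434 bp
  686 − 434 = 252 bp
  1056 − 686 = 370 bp
  1185 − 1056 = 129 bp
  2051 − 1185 = 866 bp
Sorted largest to smallest: 866, 434, 370, 252, 129 bp.

866, 434, 370, 252, 129 bp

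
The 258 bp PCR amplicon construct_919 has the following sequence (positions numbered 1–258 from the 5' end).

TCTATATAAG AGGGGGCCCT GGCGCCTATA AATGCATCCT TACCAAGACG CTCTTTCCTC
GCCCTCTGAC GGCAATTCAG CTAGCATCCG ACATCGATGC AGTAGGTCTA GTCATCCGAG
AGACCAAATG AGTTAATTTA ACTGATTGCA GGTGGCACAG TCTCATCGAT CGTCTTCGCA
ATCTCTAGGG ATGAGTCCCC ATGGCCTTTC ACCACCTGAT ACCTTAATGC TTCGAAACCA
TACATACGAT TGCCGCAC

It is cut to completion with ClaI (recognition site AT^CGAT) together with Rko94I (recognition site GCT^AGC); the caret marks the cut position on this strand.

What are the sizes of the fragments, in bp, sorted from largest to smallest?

ClaI sites (ATCGAT) start at positions 93, 165.
ClaI cuts after base 2 of each site, so after positions 94, 166.
The Rko94I site (GCTAGC) starts at position 80.
Rko94I cuts after base 3 of each site, so after position 82.
Combined cut positions: 82, 94, 166.
Linear molecule, 3 cuts → 4 fragments:
  1–82 → 82 bp
  83–94 → 12 bp
  95–166 → 72 bp
  167–258 → 92 bp
Sorted largest to smallest: 92, 82, 72, 12 bp.

92, 82, 72, 12 bp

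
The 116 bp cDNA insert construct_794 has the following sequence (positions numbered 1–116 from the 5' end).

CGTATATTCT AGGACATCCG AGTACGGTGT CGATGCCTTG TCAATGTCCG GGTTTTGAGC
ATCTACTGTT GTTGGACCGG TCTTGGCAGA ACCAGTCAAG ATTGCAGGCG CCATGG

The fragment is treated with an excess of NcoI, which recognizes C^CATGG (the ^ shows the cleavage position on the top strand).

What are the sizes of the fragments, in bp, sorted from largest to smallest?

111, 5 bp

The NcoI site (CCATGG) starts at position 111.
NcoI cuts after the first base of each site, so after position 111.
Linear molecule, 1 cut → 2 fragments:
  1–111 → 111 bp
  112–116 → 5 bp
Sorted largest to smallest: 111, 5 bp.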